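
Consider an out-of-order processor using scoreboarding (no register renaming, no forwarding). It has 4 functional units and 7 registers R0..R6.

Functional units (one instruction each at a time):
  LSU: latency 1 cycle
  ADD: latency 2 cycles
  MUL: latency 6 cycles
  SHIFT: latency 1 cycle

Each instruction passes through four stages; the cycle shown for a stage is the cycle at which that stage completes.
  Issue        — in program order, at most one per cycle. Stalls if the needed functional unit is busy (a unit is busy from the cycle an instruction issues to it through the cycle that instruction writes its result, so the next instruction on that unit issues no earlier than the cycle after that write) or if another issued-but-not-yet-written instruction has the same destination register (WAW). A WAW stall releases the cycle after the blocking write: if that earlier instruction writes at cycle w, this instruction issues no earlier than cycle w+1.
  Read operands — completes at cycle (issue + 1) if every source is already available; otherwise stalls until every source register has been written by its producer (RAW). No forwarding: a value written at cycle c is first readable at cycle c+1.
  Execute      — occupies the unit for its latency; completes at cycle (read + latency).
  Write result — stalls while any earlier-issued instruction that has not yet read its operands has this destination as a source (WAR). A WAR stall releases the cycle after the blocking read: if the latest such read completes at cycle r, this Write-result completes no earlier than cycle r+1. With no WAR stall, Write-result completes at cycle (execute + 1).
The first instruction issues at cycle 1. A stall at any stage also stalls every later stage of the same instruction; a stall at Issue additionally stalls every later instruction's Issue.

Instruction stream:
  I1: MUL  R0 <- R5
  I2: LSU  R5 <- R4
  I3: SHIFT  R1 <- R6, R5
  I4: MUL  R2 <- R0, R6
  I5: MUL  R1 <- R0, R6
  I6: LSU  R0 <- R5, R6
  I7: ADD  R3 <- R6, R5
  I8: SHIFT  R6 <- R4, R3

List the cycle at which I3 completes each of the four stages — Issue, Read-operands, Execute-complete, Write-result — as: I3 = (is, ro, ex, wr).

I3 = (3, 6, 7, 8)

[1] I1 issues→MUL
[2] I1 reads; I2 issues→LSU
[3] I2 reads; I3 issues→SHIFT
[4] I2 exec-done
[5] I2 writes R5
[6] I3 reads
[7] I3 exec-done
[8] I1 exec-done; I3 writes R1
[9] I1 writes R0
[10] I4 issues→MUL
[11] I4 reads
[17] I4 exec-done
[18] I4 writes R2
[19] I5 issues→MUL
[20] I5 reads; I6 issues→LSU
[21] I6 reads; I7 issues→ADD
[22] I6 exec-done; I7 reads; I8 issues→SHIFT
[23] I6 writes R0
[24] I7 exec-done
[25] I7 writes R3
[26] I5 exec-done; I8 reads
[27] I5 writes R1; I8 exec-done
[28] I8 writes R6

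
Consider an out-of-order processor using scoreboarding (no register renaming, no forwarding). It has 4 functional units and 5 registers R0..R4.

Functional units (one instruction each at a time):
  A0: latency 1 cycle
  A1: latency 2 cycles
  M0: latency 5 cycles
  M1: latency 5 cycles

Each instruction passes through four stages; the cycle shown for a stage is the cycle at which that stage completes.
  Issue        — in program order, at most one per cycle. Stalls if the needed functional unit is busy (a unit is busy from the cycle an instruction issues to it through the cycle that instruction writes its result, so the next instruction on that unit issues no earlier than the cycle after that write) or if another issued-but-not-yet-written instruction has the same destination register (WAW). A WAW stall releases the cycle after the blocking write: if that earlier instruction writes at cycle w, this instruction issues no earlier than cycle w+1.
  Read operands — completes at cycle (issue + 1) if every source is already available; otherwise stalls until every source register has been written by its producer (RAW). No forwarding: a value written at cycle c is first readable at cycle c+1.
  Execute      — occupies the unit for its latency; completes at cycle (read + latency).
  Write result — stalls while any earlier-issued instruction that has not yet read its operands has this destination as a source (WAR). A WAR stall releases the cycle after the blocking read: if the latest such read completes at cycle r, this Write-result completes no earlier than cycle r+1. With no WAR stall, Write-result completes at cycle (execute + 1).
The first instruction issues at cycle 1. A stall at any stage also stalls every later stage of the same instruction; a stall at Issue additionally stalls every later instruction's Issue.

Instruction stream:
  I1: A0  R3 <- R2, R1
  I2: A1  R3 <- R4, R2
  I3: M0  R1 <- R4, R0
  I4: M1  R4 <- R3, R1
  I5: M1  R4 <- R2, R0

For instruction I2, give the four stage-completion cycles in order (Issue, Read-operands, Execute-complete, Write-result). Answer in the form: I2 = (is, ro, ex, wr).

c1: I1 dispatched to A0
c2: I1 operands ready
c3: I1 complete
c4: R3←I1
c5: I2 dispatched to A1
c6: I2 operands ready | I3 dispatched to M0
c7: I3 operands ready | I4 dispatched to M1
c8: I2 complete
c9: R3←I2
c12: I3 complete
c13: R1←I3
c14: I4 operands ready
c19: I4 complete
c20: R4←I4
c21: I5 dispatched to M1
c22: I5 operands ready
c27: I5 complete
c28: R4←I5

I2 = (5, 6, 8, 9)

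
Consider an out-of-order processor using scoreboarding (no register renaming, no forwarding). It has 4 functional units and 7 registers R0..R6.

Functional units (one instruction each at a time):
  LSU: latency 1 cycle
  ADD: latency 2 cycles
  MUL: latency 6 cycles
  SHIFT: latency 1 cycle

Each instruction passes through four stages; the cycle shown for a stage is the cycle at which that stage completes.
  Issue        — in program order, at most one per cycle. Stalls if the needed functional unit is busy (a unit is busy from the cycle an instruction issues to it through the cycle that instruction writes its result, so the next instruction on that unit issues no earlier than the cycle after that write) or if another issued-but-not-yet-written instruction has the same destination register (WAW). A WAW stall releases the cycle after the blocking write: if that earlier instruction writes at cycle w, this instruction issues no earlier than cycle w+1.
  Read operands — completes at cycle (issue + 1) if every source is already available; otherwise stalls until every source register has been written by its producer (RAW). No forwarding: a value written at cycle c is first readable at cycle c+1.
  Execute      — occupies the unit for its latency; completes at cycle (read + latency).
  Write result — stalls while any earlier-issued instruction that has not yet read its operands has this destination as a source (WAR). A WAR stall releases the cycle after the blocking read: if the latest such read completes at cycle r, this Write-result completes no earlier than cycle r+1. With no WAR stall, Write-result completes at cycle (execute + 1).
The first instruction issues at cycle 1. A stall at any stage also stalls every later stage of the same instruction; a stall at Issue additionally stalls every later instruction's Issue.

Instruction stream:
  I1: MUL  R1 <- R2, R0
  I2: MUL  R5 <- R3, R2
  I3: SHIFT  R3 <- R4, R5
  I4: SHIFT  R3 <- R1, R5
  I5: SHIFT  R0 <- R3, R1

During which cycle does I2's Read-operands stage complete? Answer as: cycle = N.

cycle 1: I1 dispatched to MUL
cycle 2: I1 operands ready
cycle 8: I1 complete
cycle 9: R1←I1
cycle 10: I2 dispatched to MUL
cycle 11: I2 operands ready; I3 dispatched to SHIFT
cycle 17: I2 complete
cycle 18: R5←I2
cycle 19: I3 operands ready
cycle 20: I3 complete
cycle 21: R3←I3
cycle 22: I4 dispatched to SHIFT
cycle 23: I4 operands ready
cycle 24: I4 complete
cycle 25: R3←I4
cycle 26: I5 dispatched to SHIFT
cycle 27: I5 operands ready
cycle 28: I5 complete
cycle 29: R0←I5

cycle = 11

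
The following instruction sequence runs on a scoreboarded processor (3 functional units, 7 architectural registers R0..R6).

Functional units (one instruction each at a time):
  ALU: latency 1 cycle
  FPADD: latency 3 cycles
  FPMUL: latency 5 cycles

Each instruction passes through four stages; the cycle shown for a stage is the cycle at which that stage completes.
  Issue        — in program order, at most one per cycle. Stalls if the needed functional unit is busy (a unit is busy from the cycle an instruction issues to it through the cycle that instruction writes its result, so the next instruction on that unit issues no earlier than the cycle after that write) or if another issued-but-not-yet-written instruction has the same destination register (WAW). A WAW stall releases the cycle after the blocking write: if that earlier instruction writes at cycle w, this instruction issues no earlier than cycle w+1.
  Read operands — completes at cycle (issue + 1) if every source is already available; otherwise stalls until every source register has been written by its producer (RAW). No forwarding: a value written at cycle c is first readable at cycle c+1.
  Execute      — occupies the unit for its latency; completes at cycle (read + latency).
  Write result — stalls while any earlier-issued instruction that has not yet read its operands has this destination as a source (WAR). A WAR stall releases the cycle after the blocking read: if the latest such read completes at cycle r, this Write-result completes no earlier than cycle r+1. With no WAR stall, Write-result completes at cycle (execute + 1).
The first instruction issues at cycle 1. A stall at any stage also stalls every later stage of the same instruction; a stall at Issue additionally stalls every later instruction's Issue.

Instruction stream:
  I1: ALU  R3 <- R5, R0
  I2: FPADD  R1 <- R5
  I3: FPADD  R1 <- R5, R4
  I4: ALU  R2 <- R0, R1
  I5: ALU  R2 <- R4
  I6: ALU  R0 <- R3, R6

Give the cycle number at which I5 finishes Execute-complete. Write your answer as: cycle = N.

cycle = 19

cycle 1: I1 dispatched to ALU
cycle 2: I1 operands ready | I2 dispatched to FPADD
cycle 3: I1 complete | I2 operands ready
cycle 4: R3←I1
cycle 6: I2 complete
cycle 7: R1←I2
cycle 8: I3 dispatched to FPADD
cycle 9: I3 operands ready | I4 dispatched to ALU
cycle 12: I3 complete
cycle 13: R1←I3
cycle 14: I4 operands ready
cycle 15: I4 complete
cycle 16: R2←I4
cycle 17: I5 dispatched to ALU
cycle 18: I5 operands ready
cycle 19: I5 complete
cycle 20: R2←I5
cycle 21: I6 dispatched to ALU
cycle 22: I6 operands ready
cycle 23: I6 complete
cycle 24: R0←I6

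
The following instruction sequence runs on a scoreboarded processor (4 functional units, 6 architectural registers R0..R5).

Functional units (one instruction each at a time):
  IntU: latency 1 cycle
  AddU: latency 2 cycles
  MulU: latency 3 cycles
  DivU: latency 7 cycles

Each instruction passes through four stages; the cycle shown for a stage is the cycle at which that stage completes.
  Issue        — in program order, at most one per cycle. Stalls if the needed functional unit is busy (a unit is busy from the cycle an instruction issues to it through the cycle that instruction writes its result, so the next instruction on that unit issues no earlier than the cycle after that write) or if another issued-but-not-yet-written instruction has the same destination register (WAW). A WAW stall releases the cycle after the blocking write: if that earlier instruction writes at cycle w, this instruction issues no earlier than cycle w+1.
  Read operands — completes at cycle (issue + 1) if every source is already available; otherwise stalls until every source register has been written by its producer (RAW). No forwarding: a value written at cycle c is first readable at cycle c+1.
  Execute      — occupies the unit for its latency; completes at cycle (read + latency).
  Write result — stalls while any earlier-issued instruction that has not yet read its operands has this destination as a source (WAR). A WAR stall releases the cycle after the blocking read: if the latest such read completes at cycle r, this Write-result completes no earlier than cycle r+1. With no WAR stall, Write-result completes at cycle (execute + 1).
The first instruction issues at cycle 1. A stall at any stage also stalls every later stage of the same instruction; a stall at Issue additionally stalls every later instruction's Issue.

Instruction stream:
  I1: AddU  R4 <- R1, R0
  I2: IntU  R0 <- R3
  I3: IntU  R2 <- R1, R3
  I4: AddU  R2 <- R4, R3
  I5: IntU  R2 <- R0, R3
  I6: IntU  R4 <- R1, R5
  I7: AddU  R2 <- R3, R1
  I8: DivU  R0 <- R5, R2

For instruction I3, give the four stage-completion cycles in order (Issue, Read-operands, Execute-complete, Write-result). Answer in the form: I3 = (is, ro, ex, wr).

c1: I1 dispatched to AddU
c2: I1 operands ready · I2 dispatched to IntU
c3: I2 operands ready
c4: I1 complete · I2 complete
c5: R4←I1 · R0←I2
c6: I3 dispatched to IntU
c7: I3 operands ready
c8: I3 complete
c9: R2←I3
c10: I4 dispatched to AddU
c11: I4 operands ready
c13: I4 complete
c14: R2←I4
c15: I5 dispatched to IntU
c16: I5 operands ready
c17: I5 complete
c18: R2←I5
c19: I6 dispatched to IntU
c20: I6 operands ready · I7 dispatched to AddU
c21: I6 complete · I7 operands ready · I8 dispatched to DivU
c22: R4←I6
c23: I7 complete
c24: R2←I7
c25: I8 operands ready
c32: I8 complete
c33: R0←I8

I3 = (6, 7, 8, 9)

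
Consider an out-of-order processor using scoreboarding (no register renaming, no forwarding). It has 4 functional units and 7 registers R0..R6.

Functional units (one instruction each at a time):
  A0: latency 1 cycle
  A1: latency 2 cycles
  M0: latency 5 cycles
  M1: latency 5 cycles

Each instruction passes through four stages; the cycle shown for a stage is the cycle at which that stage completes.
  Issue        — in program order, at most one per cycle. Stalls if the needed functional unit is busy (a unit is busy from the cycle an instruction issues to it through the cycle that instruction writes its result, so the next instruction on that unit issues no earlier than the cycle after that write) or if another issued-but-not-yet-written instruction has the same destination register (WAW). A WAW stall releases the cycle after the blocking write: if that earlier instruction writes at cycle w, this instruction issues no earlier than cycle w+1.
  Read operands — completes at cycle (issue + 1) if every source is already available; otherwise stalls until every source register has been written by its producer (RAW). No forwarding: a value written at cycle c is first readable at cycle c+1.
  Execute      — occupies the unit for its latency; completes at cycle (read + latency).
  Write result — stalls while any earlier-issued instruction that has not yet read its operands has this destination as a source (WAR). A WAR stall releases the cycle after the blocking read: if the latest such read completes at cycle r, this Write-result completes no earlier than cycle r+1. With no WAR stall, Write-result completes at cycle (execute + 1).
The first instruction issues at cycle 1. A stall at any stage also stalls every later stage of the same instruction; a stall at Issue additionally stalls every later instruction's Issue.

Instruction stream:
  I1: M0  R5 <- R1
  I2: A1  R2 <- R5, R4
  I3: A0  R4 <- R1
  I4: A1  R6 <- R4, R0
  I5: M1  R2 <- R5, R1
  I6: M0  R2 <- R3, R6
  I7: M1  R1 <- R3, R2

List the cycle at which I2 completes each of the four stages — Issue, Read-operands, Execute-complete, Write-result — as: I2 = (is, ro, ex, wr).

I2 = (2, 9, 11, 12)

cycle 1: I1 issues→M0
cycle 2: I1 reads · I2 issues→A1
cycle 3: I3 issues→A0
cycle 4: I3 reads
cycle 5: I3 exec-done
cycle 7: I1 exec-done
cycle 8: I1 writes R5
cycle 9: I2 reads
cycle 10: I3 writes R4
cycle 11: I2 exec-done
cycle 12: I2 writes R2
cycle 13: I4 issues→A1
cycle 14: I4 reads · I5 issues→M1
cycle 15: I5 reads
cycle 16: I4 exec-done
cycle 17: I4 writes R6
cycle 20: I5 exec-done
cycle 21: I5 writes R2
cycle 22: I6 issues→M0
cycle 23: I6 reads · I7 issues→M1
cycle 28: I6 exec-done
cycle 29: I6 writes R2
cycle 30: I7 reads
cycle 35: I7 exec-done
cycle 36: I7 writes R1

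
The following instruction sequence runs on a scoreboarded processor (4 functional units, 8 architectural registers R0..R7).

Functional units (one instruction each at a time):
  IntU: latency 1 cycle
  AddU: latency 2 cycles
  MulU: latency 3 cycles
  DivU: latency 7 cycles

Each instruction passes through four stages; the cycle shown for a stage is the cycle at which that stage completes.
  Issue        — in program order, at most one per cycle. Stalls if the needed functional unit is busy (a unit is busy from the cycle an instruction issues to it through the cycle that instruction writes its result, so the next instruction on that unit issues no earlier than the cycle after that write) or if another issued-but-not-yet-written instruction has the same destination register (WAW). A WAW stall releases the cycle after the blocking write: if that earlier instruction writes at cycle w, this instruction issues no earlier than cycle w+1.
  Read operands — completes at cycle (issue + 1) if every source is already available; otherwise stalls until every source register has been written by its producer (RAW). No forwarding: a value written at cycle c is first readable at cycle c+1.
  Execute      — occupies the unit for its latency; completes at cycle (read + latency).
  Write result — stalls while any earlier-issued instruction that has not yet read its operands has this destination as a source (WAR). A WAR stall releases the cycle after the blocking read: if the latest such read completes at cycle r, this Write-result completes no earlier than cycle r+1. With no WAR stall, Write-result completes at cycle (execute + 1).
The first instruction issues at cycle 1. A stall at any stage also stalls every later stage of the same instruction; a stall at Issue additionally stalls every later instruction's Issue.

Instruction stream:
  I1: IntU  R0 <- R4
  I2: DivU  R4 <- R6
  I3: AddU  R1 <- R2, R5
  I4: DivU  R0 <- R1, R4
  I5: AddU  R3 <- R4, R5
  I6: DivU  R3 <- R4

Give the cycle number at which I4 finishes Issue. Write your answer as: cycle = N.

cycle = 12

I1  is:1  ro:2  ex:3  wr:4
I2  is:2  ro:3  ex:10  wr:11
I3  is:3  ro:4  ex:6  wr:7
I4  is:12  ro:13  ex:20  wr:21  — struct: DivU busy until I2 writes@11
I5  is:13  ro:14  ex:16  wr:17
I6  is:22  ro:23  ex:30  wr:31  — struct: DivU busy until I4 writes@21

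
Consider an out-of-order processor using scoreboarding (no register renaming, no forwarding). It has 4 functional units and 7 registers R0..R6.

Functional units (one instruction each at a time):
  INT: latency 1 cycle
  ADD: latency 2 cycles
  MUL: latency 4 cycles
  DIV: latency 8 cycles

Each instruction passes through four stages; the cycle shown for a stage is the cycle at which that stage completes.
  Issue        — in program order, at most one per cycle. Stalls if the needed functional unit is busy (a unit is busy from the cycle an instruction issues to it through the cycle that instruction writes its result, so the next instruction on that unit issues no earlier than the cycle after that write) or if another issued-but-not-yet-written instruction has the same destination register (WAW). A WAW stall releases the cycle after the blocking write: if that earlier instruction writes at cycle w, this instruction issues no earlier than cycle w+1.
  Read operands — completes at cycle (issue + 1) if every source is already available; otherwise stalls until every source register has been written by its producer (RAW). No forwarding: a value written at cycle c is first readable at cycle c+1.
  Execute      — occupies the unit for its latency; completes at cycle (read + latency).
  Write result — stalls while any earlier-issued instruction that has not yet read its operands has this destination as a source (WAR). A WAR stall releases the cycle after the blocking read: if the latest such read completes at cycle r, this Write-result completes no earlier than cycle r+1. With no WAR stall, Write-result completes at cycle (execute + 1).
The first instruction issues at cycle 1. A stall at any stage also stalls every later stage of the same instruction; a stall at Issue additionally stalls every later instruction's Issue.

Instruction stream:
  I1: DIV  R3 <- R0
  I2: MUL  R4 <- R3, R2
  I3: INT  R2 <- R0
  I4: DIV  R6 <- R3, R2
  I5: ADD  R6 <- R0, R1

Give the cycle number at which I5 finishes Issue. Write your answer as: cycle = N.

cycle = 24

cycle 1: I1 issues→DIV
cycle 2: I1 reads, I2 issues→MUL
cycle 3: I3 issues→INT
cycle 4: I3 reads
cycle 5: I3 exec-done
cycle 10: I1 exec-done
cycle 11: I1 writes R3
cycle 12: I2 reads, I4 issues→DIV
cycle 13: I3 writes R2
cycle 14: I4 reads
cycle 16: I2 exec-done
cycle 17: I2 writes R4
cycle 22: I4 exec-done
cycle 23: I4 writes R6
cycle 24: I5 issues→ADD
cycle 25: I5 reads
cycle 27: I5 exec-done
cycle 28: I5 writes R6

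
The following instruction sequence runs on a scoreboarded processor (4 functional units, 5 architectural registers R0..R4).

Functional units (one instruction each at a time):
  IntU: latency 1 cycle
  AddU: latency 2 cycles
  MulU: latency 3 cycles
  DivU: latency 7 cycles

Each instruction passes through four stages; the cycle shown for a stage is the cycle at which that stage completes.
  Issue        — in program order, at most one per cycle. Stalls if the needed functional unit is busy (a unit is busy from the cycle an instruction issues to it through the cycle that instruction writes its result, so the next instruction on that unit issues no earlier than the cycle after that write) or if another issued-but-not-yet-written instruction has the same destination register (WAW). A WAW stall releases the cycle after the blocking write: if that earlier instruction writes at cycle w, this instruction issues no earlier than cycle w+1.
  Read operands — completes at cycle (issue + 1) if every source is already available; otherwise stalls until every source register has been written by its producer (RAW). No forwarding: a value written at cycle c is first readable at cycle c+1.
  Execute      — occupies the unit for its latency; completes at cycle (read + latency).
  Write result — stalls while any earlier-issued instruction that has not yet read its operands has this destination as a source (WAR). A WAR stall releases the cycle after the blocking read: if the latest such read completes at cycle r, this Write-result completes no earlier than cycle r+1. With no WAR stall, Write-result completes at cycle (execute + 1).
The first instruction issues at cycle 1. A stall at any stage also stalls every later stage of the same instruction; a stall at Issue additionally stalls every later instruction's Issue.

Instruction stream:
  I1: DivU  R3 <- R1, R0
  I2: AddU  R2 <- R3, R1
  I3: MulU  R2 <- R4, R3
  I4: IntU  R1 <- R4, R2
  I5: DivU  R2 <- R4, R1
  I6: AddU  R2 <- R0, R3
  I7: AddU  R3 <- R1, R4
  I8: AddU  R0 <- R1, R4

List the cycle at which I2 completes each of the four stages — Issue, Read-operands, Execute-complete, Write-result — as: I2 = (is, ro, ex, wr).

I2 = (2, 11, 13, 14)

I1  is:1  ro:2  ex:9  wr:10
I2  is:2  ro:11  ex:13  wr:14  — RAW R3: wait I1 write@10
I3  is:15  ro:16  ex:19  wr:20  — WAW R2: wait I2 write@14
I4  is:16  ro:21  ex:22  wr:23  — RAW R2: wait I3 write@20
I5  is:21  ro:24  ex:31  wr:32  — WAW R2: wait I3 write@20, RAW R1: wait I4 write@23
I6  is:33  ro:34  ex:36  wr:37  — WAW R2: wait I5 write@32
I7  is:38  ro:39  ex:41  wr:42  — struct: AddU busy until I6 writes@37
I8  is:43  ro:44  ex:46  wr:47  — struct: AddU busy until I7 writes@42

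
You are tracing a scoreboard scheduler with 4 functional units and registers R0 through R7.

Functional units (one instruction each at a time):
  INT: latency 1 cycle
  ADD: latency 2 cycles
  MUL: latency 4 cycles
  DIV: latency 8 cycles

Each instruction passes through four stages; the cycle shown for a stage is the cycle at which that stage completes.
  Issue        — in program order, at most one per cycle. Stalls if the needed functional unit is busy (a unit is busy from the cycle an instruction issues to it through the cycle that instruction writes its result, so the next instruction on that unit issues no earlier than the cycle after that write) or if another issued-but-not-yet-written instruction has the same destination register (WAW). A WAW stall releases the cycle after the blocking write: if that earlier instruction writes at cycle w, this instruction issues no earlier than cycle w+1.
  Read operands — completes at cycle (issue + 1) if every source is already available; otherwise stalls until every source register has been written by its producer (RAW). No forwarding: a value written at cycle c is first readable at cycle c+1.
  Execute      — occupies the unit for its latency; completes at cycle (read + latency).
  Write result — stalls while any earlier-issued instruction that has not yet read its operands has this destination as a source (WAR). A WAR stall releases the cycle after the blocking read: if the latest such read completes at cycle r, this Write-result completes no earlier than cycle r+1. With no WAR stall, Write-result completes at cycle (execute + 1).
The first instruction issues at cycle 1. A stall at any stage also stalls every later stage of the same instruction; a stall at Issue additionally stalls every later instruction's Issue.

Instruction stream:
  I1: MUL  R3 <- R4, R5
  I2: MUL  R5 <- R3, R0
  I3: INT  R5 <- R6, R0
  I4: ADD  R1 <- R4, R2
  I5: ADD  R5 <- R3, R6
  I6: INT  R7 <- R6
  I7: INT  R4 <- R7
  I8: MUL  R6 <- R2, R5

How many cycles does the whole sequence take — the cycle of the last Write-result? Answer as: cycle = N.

1) issue 1, read 2, done 6, write 7
2) issue 8, read 9, done 13, write 14  <struct: MUL busy until I1 writes@7>
3) issue 15, read 16, done 17, write 18  <WAW R5: wait I2 write@14>
4) issue 16, read 17, done 19, write 20
5) issue 21, read 22, done 24, write 25  <struct: ADD busy until I4 writes@20>
6) issue 22, read 23, done 24, write 25
7) issue 26, read 27, done 28, write 29  <struct: INT busy until I6 writes@25>
8) issue 27, read 28, done 32, write 33

cycle = 33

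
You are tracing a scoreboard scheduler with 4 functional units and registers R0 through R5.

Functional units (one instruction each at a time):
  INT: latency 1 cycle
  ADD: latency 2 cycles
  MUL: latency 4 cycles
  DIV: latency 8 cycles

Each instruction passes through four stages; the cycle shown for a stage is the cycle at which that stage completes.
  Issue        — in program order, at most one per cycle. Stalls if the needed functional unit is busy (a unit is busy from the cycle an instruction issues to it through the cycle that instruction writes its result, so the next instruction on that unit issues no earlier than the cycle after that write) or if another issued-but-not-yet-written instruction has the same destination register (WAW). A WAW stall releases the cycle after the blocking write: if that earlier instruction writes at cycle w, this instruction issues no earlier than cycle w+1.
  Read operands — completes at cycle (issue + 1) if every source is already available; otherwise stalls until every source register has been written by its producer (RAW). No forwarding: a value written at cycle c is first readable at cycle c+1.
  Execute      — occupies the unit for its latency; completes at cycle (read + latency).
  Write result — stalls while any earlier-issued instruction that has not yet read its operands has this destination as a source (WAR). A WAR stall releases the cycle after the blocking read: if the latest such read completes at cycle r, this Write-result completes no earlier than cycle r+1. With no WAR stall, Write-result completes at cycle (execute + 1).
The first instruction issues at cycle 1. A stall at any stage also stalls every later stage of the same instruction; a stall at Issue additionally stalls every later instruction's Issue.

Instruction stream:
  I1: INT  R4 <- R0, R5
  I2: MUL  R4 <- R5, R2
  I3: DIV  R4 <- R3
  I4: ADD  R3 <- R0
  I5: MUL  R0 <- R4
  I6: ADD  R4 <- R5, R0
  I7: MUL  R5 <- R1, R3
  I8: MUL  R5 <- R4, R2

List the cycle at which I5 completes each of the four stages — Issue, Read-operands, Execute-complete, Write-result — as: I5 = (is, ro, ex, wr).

I5 = (14, 23, 27, 28)

t=1  issue I1 (INT)
t=2  I1 read-ops
t=3  I1 finished on INT
t=4  I1→R4
t=5  issue I2 (MUL)
t=6  I2 read-ops
t=10  I2 finished on MUL
t=11  I2→R4
t=12  issue I3 (DIV)
t=13  I3 read-ops | issue I4 (ADD)
t=14  I4 read-ops | issue I5 (MUL)
t=16  I4 finished on ADD
t=17  I4→R3
t=21  I3 finished on DIV
t=22  I3→R4
t=23  I5 read-ops | issue I6 (ADD)
t=27  I5 finished on MUL
t=28  I5→R0
t=29  I6 read-ops | issue I7 (MUL)
t=30  I7 read-ops
t=31  I6 finished on ADD
t=32  I6→R4
t=34  I7 finished on MUL
t=35  I7→R5
t=36  issue I8 (MUL)
t=37  I8 read-ops
t=41  I8 finished on MUL
t=42  I8→R5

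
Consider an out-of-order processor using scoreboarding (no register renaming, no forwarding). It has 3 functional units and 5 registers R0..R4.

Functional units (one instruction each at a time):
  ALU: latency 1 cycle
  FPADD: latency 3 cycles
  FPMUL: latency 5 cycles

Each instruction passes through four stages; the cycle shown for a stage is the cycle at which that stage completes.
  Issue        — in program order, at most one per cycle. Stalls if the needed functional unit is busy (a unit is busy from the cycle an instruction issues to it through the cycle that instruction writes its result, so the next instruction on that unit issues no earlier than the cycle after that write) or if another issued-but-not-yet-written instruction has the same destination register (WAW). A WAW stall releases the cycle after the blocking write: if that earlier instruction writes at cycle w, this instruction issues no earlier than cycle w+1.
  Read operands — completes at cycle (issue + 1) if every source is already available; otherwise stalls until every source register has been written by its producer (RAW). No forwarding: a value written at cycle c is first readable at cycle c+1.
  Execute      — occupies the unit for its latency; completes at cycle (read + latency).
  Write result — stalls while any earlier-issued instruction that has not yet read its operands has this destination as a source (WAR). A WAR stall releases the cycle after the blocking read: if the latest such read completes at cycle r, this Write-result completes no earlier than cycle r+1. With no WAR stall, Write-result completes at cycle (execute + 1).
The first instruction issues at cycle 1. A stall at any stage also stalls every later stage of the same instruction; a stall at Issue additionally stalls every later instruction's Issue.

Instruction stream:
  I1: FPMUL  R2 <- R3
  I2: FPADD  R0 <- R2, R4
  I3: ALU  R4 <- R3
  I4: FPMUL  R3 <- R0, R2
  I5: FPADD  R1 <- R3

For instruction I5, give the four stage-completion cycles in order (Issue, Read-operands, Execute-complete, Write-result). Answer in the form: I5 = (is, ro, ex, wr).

I5 = (14, 21, 24, 25)

[I1] 1/2/7/8
[I2] 2/9/12/13  (RAW R2: wait I1 write@8)
[I3] 3/4/5/10  (WAR R4: wait I2 read@9)
[I4] 9/14/19/20  (struct: FPMUL busy until I1 writes@8; RAW R0: wait I2 write@13)
[I5] 14/21/24/25  (struct: FPADD busy until I2 writes@13; RAW R3: wait I4 write@20)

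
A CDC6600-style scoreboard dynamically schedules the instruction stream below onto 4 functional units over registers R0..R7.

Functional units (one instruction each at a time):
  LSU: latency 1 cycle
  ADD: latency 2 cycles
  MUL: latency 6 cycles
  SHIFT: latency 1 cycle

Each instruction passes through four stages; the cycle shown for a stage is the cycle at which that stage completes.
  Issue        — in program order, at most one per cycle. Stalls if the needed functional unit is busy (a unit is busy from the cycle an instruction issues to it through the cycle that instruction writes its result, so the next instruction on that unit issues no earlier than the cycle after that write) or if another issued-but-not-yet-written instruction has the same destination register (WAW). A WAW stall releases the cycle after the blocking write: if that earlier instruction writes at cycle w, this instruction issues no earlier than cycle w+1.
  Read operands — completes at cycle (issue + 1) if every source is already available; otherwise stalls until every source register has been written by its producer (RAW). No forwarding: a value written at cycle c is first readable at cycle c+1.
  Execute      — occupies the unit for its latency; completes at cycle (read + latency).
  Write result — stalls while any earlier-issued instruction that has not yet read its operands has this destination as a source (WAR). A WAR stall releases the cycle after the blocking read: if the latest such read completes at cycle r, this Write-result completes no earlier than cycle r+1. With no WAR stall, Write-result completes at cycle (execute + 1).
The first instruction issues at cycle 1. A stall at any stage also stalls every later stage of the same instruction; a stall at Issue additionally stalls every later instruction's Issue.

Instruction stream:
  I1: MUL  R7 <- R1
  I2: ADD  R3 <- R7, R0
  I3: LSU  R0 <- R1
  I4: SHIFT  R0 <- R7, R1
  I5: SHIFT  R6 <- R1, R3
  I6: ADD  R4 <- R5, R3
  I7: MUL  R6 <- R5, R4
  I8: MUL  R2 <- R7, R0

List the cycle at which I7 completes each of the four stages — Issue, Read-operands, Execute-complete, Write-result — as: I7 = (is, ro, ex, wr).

I7 = (20, 22, 28, 29)

I1: IS=1 RO=2 EX=8 WR=9
I2: IS=2 RO=10 EX=12 WR=13  [RAW R7: wait I1 write@9]
I3: IS=3 RO=4 EX=5 WR=11  [WAR R0: wait I2 read@10]
I4: IS=12 RO=13 EX=14 WR=15  [WAW R0: wait I3 write@11]
I5: IS=16 RO=17 EX=18 WR=19  [struct: SHIFT busy until I4 writes@15]
I6: IS=17 RO=18 EX=20 WR=21
I7: IS=20 RO=22 EX=28 WR=29  [WAW R6: wait I5 write@19; RAW R4: wait I6 write@21]
I8: IS=30 RO=31 EX=37 WR=38  [struct: MUL busy until I7 writes@29]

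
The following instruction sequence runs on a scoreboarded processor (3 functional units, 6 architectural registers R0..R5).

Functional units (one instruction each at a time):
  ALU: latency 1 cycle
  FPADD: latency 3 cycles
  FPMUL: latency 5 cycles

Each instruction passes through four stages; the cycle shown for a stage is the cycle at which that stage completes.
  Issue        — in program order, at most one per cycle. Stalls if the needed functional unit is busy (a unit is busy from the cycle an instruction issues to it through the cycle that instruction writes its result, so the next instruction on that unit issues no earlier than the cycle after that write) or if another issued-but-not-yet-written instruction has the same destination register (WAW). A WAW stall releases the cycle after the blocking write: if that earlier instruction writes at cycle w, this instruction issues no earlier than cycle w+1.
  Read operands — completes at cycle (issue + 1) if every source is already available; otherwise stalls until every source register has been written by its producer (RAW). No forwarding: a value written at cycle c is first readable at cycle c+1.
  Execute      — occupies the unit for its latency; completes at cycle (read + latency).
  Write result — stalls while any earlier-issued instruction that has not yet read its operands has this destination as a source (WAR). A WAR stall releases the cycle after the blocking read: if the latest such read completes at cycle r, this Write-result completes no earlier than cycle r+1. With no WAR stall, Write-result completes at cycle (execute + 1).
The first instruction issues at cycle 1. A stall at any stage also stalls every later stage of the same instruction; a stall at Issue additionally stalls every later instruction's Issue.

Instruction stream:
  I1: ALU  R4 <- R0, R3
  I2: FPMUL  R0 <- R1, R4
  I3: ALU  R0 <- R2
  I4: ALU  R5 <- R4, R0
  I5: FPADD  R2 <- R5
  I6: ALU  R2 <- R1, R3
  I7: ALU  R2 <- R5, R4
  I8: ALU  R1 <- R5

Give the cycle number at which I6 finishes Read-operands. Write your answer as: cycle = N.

cycle = 26

[I1] 1/2/3/4
[I2] 2/5/10/11  (RAW R4: wait I1 write@4)
[I3] 12/13/14/15  (WAW R0: wait I2 write@11)
[I4] 16/17/18/19  (struct: ALU busy until I3 writes@15)
[I5] 17/20/23/24  (RAW R5: wait I4 write@19)
[I6] 25/26/27/28  (WAW R2: wait I5 write@24)
[I7] 29/30/31/32  (struct: ALU busy until I6 writes@28)
[I8] 33/34/35/36  (struct: ALU busy until I7 writes@32)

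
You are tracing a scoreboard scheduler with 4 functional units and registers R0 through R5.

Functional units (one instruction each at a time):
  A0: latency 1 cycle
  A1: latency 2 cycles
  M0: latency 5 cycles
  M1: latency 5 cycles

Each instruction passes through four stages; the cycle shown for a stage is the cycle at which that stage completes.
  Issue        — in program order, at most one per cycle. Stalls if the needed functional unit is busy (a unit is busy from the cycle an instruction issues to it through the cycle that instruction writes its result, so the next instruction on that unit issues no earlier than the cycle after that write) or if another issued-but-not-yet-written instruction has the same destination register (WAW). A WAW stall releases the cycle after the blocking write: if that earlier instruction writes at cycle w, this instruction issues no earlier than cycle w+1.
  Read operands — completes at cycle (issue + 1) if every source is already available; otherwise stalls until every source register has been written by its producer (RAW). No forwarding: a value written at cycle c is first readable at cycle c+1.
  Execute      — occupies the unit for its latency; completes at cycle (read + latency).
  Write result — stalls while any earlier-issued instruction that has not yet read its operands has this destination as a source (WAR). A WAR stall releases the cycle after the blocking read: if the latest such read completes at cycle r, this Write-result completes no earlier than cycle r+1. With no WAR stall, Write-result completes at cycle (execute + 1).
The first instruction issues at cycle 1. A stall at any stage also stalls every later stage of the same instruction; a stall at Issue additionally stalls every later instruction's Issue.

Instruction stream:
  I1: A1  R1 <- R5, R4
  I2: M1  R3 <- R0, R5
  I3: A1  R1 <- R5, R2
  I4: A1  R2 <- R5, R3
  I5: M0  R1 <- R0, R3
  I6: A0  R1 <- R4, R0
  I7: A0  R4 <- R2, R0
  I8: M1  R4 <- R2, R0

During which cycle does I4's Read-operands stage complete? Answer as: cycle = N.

cycle = 12

I1: IS=1 RO=2 EX=4 WR=5
I2: IS=2 RO=3 EX=8 WR=9
I3: IS=6 RO=7 EX=9 WR=10  [struct: A1 busy until I1 writes@5]
I4: IS=11 RO=12 EX=14 WR=15  [struct: A1 busy until I3 writes@10]
I5: IS=12 RO=13 EX=18 WR=19
I6: IS=20 RO=21 EX=22 WR=23  [WAW R1: wait I5 write@19]
I7: IS=24 RO=25 EX=26 WR=27  [struct: A0 busy until I6 writes@23]
I8: IS=28 RO=29 EX=34 WR=35  [WAW R4: wait I7 write@27]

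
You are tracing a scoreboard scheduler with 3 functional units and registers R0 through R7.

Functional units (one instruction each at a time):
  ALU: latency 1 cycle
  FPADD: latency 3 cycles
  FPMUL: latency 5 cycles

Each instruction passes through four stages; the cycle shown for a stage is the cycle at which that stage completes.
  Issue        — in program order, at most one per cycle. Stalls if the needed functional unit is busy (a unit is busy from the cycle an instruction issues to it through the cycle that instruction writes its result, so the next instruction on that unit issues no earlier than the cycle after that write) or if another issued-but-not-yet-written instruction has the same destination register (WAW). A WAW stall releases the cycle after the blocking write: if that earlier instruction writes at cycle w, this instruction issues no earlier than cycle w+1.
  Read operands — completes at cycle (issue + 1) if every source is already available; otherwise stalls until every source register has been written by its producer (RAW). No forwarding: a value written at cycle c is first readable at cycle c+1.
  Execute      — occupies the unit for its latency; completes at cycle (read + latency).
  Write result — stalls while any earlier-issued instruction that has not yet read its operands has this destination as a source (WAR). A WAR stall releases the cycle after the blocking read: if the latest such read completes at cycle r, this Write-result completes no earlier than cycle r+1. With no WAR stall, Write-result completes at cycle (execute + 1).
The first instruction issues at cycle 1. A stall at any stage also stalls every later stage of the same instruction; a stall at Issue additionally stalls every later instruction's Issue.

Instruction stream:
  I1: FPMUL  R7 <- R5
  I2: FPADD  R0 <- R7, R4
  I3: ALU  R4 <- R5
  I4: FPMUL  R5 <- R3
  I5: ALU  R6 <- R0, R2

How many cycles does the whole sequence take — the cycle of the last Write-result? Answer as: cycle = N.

I1  is:1  ro:2  ex:7  wr:8
I2  is:2  ro:9  ex:12  wr:13  — RAW R7: wait I1 write@8
I3  is:3  ro:4  ex:5  wr:10  — WAR R4: wait I2 read@9
I4  is:9  ro:10  ex:15  wr:16  — struct: FPMUL busy until I1 writes@8
I5  is:11  ro:14  ex:15  wr:16  — struct: ALU busy until I3 writes@10, RAW R0: wait I2 write@13

cycle = 16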